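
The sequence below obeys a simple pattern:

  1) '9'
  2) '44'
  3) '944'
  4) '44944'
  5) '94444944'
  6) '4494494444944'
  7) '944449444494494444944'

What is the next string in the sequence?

From term 3 onward, concatenate the second-to-last term with the last: 9·44 = 944, 44·944 = 44944, …
The next term joins 4494494444944 and 944449444494494444944.

4494494444944944449444494494444944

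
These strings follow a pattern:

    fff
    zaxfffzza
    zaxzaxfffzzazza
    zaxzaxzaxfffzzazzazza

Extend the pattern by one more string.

zaxzaxzaxzaxfffzzazzazzazza

Each term wraps the previous one in zax on the left and zza on the right.
So the next term is zax·zaxzaxzaxfffzzazzazza·zza.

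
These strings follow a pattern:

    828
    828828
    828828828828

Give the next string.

828828828828828828828828

Every step duplicates the string.
One more doubling of 828828828828 gives the answer.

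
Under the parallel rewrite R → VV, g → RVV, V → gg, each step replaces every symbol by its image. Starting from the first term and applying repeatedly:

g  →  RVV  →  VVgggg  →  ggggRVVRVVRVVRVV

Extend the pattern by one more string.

RVVRVVRVVRVVVVggggVVggggVVggggVVgggg

Replace each of the 16 characters of ggggRVVRVVRVVRVV in place — RVV RVV RVV RVV VV gg gg VV gg gg VV gg gg VV gg gg — and concatenate.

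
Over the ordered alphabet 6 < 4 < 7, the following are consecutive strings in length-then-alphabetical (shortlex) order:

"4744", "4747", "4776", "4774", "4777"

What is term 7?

7664

Stepping forward 2 times from 4777: 4777 → 7666, then the target.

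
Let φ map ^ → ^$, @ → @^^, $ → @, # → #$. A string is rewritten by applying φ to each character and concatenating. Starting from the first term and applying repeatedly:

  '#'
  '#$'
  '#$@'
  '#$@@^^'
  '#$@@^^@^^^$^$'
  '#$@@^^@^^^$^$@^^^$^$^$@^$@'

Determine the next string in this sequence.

Replace each of the 26 characters of #$@@^^@^^^$^$@^^^$^$^$@^$@ in place — #$ @ @^^ @^^ ^$ ^$ @^^ ^$ ^$ ^$ @ ^$ @ @^^ ^$ ^$ ^$ @ ^$ @ ^$ @ @^^ ^$ @ @^^ — and concatenate.

#$@@^^@^^^$^$@^^^$^$^$@^$@@^^^$^$^$@^$@^$@@^^^$@@^^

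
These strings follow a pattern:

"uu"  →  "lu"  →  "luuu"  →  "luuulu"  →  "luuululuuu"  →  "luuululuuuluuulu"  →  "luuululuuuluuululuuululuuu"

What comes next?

luuululuuuluuululuuululuuuluuululuuuluuulu

This is a Fibonacci-style word recurrence s(k) = s(k−1)·s(k−2): e.g. lu·uu = luuu.
So term 8 is luuululuuuluuululuuululuuu·luuululuuuluuulu.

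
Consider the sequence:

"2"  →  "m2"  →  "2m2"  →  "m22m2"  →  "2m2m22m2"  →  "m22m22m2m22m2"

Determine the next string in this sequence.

This is a Fibonacci-style word recurrence s(k) = s(k−2)·s(k−1): e.g. 2·m2 = 2m2.
The next term joins 2m2m22m2 and m22m22m2m22m2.

2m2m22m2m22m22m2m22m2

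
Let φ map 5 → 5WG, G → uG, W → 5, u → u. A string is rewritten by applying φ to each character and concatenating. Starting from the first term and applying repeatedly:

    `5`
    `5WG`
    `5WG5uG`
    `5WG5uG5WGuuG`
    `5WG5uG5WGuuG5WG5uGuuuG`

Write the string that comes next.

φ(5WG5uG5WGuuG5WG5uGuuuG) expands symbol-by-symbol to 5WG 5 uG 5WG u uG 5WG 5 uG u u uG 5WG 5 uG 5WG u uG u u u uG; joining the 22 pieces gives the next term.

5WG5uG5WGuuG5WG5uGuuuG5WG5uG5WGuuGuuuuG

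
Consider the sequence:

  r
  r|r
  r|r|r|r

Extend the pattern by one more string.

Every step duplicates the string with '|' between the halves.
Doubling r|r|r|r with '|' between the halves:

r|r|r|r|r|r|r|r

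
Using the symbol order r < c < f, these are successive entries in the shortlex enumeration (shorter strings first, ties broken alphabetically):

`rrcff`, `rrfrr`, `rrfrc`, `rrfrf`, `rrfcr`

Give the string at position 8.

rrffr

Advancing 3 positions from rrfcr through rrfcr → rrfcc → rrfcf reaches term 8.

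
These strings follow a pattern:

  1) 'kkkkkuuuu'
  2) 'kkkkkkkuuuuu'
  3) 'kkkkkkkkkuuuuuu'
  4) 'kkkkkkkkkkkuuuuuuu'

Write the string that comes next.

kkkkkkkkkkkkkuuuuuuuu

Term n consists of 2n-1 k's, followed by n+1 u's, where the shown terms are n = 3, 4, 5, 6.
Setting n = 7 gives 13, 8 characters in each block.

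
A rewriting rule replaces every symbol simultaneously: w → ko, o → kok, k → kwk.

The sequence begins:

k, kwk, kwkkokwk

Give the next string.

kwkkokwkkwkkokkwkkokwk

Apply φ to kwkkokwk symbol by symbol: k→kwk, w→ko, k→kwk, k→kwk, o→kok, k→kwk, w→ko, k→kwk; joined: kwk ko kwk kwk kok kwk ko kwk.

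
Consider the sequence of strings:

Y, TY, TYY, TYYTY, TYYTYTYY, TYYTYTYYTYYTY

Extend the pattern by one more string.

Each term (from the third on) is the previous term followed by the one before it: term 3 = TY·Y = TYY.
The next term joins TYYTYTYYTYYTY and TYYTYTYY.

TYYTYTYYTYYTYTYYTYTYY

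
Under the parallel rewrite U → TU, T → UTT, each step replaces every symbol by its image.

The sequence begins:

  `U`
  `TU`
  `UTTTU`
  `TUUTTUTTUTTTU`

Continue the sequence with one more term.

Rewriting the 13 symbols of TUUTTUTTUTTTU one by one yields UTT TU TU UTT UTT TU UTT UTT TU UTT UTT UTT TU; concatenated:

UTTTUTUUTTUTTTUUTTUTTTUUTTUTTUTTTU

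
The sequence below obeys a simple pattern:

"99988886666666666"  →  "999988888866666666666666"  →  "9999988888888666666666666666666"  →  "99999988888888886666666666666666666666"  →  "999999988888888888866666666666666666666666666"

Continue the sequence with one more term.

Term n consists of n+1 9's, followed by 2n 8's, followed by 4n+2 6's, where the shown terms are n = 2, 3, 4, 5, 6.
At n = 7 the blocks have lengths 8, 14, 30.

9999999988888888888888666666666666666666666666666666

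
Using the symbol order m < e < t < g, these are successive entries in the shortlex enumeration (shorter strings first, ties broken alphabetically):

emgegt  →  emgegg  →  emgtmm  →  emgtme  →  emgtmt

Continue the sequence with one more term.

Treat emgtmt as a base-4 numeral over the given alphabet and add one, carrying through any trailing g's.

emgtmg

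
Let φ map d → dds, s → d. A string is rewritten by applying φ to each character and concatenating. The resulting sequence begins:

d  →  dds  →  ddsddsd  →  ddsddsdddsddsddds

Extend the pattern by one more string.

φ(ddsddsdddsddsddds) expands symbol-by-symbol to dds dds d dds dds d dds dds dds d dds dds d dds dds dds d; joining the 17 pieces gives the next term.

ddsddsdddsddsdddsddsddsdddsddsdddsddsddsd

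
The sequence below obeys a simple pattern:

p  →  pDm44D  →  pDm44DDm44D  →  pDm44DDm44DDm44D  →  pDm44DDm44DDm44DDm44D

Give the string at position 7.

pDm44DDm44DDm44DDm44DDm44DDm44D

Each term is the previous one with Dm44D appended.
From pDm44DDm44DDm44DDm44D, 2 further steps: pDm44DDm44DDm44DDm44D → pDm44DDm44DDm44DDm44DDm44D → (answer).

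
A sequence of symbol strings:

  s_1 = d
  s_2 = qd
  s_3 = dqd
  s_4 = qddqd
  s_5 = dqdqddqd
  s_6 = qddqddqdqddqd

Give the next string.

dqdqddqdqddqddqdqddqd

This is a Fibonacci-style word recurrence s(k) = s(k−2)·s(k−1): e.g. d·qd = dqd.
The next term joins dqdqddqd and qddqddqdqddqd.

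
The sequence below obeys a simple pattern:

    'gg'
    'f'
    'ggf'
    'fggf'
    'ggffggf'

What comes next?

This is a Fibonacci-style word recurrence s(k) = s(k−2)·s(k−1): e.g. gg·f = ggf.
The next term joins fggf and ggffggf.

fggfggffggf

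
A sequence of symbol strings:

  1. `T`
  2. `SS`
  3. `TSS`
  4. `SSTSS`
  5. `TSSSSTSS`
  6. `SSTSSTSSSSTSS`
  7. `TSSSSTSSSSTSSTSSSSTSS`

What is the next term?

This is a Fibonacci-style word recurrence s(k) = s(k−2)·s(k−1): e.g. T·SS = TSS.
So term 8 is SSTSSTSSSSTSS·TSSSSTSSSSTSSTSSSSTSS.

SSTSSTSSSSTSSTSSSSTSSSSTSSTSSSSTSS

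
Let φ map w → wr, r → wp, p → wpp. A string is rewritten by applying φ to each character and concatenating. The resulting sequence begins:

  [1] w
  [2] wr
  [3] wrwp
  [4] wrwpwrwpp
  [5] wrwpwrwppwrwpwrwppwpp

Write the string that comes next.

Rewriting the 21 symbols of wrwpwrwppwrwpwrwppwpp one by one yields wr wp wr wpp wr wp wr wpp wpp wr wp wr wpp wr wp wr wpp wpp wr wpp wpp; concatenated:

wrwpwrwppwrwpwrwppwppwrwpwrwppwrwpwrwppwppwrwppwpp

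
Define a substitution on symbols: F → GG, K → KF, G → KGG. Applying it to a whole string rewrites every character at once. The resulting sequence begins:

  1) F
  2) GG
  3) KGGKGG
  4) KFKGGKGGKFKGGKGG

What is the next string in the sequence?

KFGGKFKGGKGGKFKGGKGGKFGGKFKGGKGGKFKGGKGG

Applying the rule to each of the 16 symbols of KFKGGKGGKFKGGKGG gives the pieces KF GG KF KGG KGG KF KGG KGG KF GG KF KGG KGG KF KGG KGG, which concatenate to the answer.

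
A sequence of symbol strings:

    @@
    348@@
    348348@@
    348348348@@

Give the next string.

Every step adds 348 at the front: s(k+1) = 348·s(k).
Applying this once more to 348348348@@:

348348348348@@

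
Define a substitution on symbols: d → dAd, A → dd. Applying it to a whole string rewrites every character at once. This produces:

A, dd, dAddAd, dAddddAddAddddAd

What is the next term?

φ(dAddddAddAddddAd) expands symbol-by-symbol to dAd dd dAd dAd dAd dAd dd dAd dAd dd dAd dAd dAd dAd dd dAd; joining the 16 pieces gives the next term.

dAddddAddAddAddAddddAddAddddAddAddAddAddddAd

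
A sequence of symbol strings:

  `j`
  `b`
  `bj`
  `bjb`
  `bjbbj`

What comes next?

This is a Fibonacci-style word recurrence s(k) = s(k−1)·s(k−2): e.g. b·j = bj.
So term 6 is bjbbj·bjb.

bjbbjbjb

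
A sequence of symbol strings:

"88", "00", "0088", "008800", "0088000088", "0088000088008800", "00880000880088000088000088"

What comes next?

From term 3 onward, concatenate the last term with the second-to-last: 00·88 = 0088, 0088·00 = 008800, …
The next term joins 00880000880088000088000088 and 0088000088008800.

008800008800880000880000880088000088008800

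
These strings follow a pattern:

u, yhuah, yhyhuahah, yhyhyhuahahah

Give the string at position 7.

s(k+1) = yh·s(k)·ah, so each term gains yh as a prefix and ah as a suffix.
From yhyhyhuahahah, 3 further steps: yhyhyhuahahah → yhyhyhyhuahahahah → yhyhyhyhyhuahahahahah → (answer).

yhyhyhyhyhyhuahahahahahah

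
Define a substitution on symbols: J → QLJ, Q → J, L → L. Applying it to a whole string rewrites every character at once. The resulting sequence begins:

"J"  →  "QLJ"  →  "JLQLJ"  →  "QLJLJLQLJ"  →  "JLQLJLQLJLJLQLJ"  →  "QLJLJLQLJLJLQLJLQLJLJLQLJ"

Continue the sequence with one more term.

JLQLJLQLJLJLQLJLQLJLJLQLJLJLQLJLQLJLJLQLJ

Replace each of the 25 characters of QLJLJLQLJLJLQLJLQLJLJLQLJ in place — J L QLJ L QLJ L J L QLJ L QLJ L J L QLJ L J L QLJ L QLJ L J L QLJ — and concatenate.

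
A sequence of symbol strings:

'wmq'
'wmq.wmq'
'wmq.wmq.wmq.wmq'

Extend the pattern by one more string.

s(k+1) = s(k)·.·s(k) — each term doubles the last with '.' between the halves.
Doubling wmq.wmq.wmq.wmq with '.' between the halves:

wmq.wmq.wmq.wmq.wmq.wmq.wmq.wmq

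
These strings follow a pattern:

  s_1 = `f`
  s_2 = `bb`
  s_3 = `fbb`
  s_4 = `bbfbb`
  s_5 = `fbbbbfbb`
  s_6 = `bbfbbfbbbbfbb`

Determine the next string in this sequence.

fbbbbfbbbbfbbfbbbbfbb

From term 3 onward, concatenate the second-to-last term with the last: f·bb = fbb, bb·fbb = bbfbb, …
Continuing: fbbbbfbb · bbfbbfbbbbfbb gives term 7.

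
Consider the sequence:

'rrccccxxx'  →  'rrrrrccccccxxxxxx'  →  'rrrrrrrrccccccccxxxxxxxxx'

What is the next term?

The n-th term is 3n-1 r's then 2n+2 c's then 3n x's (n = 1, 2, …).
At n = 4 the blocks have lengths 11, 10, 12.

rrrrrrrrrrrccccccccccxxxxxxxxxxxx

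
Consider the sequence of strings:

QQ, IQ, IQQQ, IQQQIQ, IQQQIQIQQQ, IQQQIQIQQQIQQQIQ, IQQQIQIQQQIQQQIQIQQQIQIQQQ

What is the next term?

Each term (from the third on) is the previous term followed by the one before it: term 3 = IQ·QQ = IQQQ.
Continuing: IQQQIQIQQQIQQQIQIQQQIQIQQQ · IQQQIQIQQQIQQQIQ gives term 8.

IQQQIQIQQQIQQQIQIQQQIQIQQQIQQQIQIQQQIQQQIQ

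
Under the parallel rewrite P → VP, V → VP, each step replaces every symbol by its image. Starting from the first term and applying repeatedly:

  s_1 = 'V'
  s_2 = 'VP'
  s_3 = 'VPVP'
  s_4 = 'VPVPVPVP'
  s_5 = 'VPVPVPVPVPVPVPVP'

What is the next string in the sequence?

Applying the rule to each of the 16 symbols of VPVPVPVPVPVPVPVP gives the pieces VP VP VP VP VP VP VP VP VP VP VP VP VP VP VP VP, which concatenate to the answer.

VPVPVPVPVPVPVPVPVPVPVPVPVPVPVPVP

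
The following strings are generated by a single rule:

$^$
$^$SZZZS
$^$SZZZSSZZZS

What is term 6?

Each term is the previous one with SZZZS appended.
From $^$SZZZSSZZZS, 3 further steps: $^$SZZZSSZZZS → $^$SZZZSSZZZSSZZZS → $^$SZZZSSZZZSSZZZSSZZZS → (answer).

$^$SZZZSSZZZSSZZZSSZZZSSZZZS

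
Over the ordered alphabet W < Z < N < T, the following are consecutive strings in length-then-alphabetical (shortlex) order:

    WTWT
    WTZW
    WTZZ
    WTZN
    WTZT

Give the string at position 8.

WTNN

Continuing the enumeration 3 steps past WTZT: WTZT → WTNW → WTNZ → (answer).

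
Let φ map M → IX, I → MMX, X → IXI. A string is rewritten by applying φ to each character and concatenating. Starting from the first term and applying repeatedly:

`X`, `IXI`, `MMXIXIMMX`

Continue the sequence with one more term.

IXIXIXIMMXIXIMMXIXIXIXI

Expanding MMXIXIMMX: M→IX, M→IX, X→IXI, I→MMX, X→IXI, I→MMX, M→IX, M→IX, X→IXI. Concatenated: IX IX IXI MMX IXI MMX IX IX IXI.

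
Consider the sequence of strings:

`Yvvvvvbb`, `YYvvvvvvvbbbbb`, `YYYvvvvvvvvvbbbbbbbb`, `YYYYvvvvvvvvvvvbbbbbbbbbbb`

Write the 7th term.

Reading off run lengths: Y runs 1, 2, 3, 4; v runs 5, 7, 9, 11; b runs 2, 5, 8, 11 — each is linear in n (n = 1, 2, …).
For term 7, n = 7, so the run lengths are 7, 17, 20.

YYYYYYYvvvvvvvvvvvvvvvvvbbbbbbbbbbbbbbbbbbbb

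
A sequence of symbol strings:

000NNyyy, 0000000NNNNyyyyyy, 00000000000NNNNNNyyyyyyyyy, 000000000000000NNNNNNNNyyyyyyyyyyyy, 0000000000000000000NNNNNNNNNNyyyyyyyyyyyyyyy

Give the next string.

Each string has the form 0^{4n-1} N^{2n} y^{3n} (n = 1, 2, …).
For the next term, n = 6, so the run lengths are 23, 12, 18.

00000000000000000000000NNNNNNNNNNNNyyyyyyyyyyyyyyyyyy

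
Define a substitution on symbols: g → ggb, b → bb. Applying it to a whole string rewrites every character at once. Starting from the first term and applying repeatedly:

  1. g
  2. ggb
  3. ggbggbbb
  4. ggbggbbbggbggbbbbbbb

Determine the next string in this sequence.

Rewriting the 20 symbols of ggbggbbbggbggbbbbbbb one by one yields ggb ggb bb ggb ggb bb bb bb ggb ggb bb ggb ggb bb bb bb bb bb bb bb; concatenated:

ggbggbbbggbggbbbbbbbggbggbbbggbggbbbbbbbbbbbbbbb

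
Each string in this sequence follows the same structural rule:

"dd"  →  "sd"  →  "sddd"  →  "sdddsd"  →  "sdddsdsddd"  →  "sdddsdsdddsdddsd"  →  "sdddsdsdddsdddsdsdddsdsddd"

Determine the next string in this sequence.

sdddsdsdddsdddsdsdddsdsdddsdddsdsdddsdddsd

This is a Fibonacci-style word recurrence s(k) = s(k−1)·s(k−2): e.g. sd·dd = sddd.
The next term joins sdddsdsdddsdddsdsdddsdsddd and sdddsdsdddsdddsd.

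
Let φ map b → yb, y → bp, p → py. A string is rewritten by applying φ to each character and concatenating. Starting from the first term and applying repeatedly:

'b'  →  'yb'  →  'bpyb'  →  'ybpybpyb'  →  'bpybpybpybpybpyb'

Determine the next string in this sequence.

ybpybpybpybpybpybpybpybpybpybpyb

φ(bpybpybpybpybpyb) expands symbol-by-symbol to yb py bp yb py bp yb py bp yb py bp yb py bp yb; joining the 16 pieces gives the next term.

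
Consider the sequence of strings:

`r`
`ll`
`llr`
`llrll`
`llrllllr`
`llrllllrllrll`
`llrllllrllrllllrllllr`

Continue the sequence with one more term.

llrllllrllrllllrllllrllrllllrllrll

From term 3 onward, concatenate the last term with the second-to-last: ll·r = llr, llr·ll = llrll, …
The next term joins llrllllrllrllllrllllr and llrllllrllrll.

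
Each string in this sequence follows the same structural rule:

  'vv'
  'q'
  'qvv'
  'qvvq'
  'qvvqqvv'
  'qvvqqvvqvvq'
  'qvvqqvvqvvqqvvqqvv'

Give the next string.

Each term (from the third on) is the previous term followed by the one before it: term 3 = q·vv = qvv.
The next term joins qvvqqvvqvvqqvvqqvv and qvvqqvvqvvq.

qvvqqvvqvvqqvvqqvvqvvqqvvqvvq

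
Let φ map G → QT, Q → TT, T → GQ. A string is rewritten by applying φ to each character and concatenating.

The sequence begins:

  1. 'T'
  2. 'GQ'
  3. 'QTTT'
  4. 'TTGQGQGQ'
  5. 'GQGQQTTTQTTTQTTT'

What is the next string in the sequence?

QTTTQTTTTTGQGQGQTTGQGQGQTTGQGQGQ

φ(GQGQQTTTQTTTQTTT) expands symbol-by-symbol to QT TT QT TT TT GQ GQ GQ TT GQ GQ GQ TT GQ GQ GQ; joining the 16 pieces gives the next term.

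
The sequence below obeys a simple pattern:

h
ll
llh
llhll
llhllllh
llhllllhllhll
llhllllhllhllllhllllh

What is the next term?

Each term (from the third on) is the previous term followed by the one before it: term 3 = ll·h = llh.
So term 8 is llhllllhllhllllhllllh·llhllllhllhll.

llhllllhllhllllhllllhllhllllhllhll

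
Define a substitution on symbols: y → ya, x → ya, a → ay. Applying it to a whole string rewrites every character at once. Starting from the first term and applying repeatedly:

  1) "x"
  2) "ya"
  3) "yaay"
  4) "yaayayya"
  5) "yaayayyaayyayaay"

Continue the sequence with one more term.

φ(yaayayyaayyayaay) expands symbol-by-symbol to ya ay ay ya ay ya ya ay ay ya ya ay ya ay ay ya; joining the 16 pieces gives the next term.

yaayayyaayyayaayayyayaayyaayayya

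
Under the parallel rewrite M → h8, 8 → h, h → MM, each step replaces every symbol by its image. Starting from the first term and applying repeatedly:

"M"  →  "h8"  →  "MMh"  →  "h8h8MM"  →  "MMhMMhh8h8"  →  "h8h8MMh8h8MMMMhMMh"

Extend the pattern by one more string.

Replace each of the 18 characters of h8h8MMh8h8MMMMhMMh in place — MM h MM h h8 h8 MM h MM h h8 h8 h8 h8 MM h8 h8 MM — and concatenate.

MMhMMhh8h8MMhMMhh8h8h8h8MMh8h8MM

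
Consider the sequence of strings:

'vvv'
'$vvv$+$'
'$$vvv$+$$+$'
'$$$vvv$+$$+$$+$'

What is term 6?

Each term wraps the previous one in $ on the left and $+$ on the right.
From $$$vvv$+$$+$$+$, 2 further steps: $$$vvv$+$$+$$+$ → $$$$vvv$+$$+$$+$$+$ → (answer).

$$$$$vvv$+$$+$$+$$+$$+$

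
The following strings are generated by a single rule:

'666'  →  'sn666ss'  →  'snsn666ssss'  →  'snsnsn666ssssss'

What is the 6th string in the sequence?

snsnsnsnsn666ssssssssss

Every step adds sn to the front and ss to the end of the previous string.
From snsnsn666ssssss, 2 further steps: snsnsn666ssssss → snsnsnsn666ssssssss → (answer).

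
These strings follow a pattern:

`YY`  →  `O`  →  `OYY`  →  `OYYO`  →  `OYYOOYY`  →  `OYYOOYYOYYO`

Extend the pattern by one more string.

OYYOOYYOYYOOYYOOYY

From term 3 onward, concatenate the last term with the second-to-last: O·YY = OYY, OYY·O = OYYO, …
The next term joins OYYOOYYOYYO and OYYOOYY.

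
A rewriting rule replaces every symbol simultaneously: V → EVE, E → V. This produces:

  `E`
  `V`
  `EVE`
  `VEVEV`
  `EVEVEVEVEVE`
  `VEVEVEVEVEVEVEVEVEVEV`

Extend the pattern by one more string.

Applying the rule to each of the 21 symbols of VEVEVEVEVEVEVEVEVEVEV gives the pieces EVE V EVE V EVE V EVE V EVE V EVE V EVE V EVE V EVE V EVE V EVE, which concatenate to the answer.

EVEVEVEVEVEVEVEVEVEVEVEVEVEVEVEVEVEVEVEVEVE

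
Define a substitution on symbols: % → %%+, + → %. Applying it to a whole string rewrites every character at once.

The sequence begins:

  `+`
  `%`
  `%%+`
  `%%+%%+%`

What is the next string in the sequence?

Rewriting each symbol of %%+%%+%: %→%%+, %→%%+, +→%, %→%%+, %→%%+, +→%, %→%%+, which concatenates to %%+ %%+ % %%+ %%+ % %%+.

%%+%%+%%%+%%+%%%+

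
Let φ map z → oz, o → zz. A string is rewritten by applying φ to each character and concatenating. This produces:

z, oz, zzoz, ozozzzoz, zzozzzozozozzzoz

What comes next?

ozozzzozozozzzozzzozzzozozozzzoz

Replace each of the 16 characters of zzozzzozozozzzoz in place — oz oz zz oz oz oz zz oz zz oz zz oz oz oz zz oz — and concatenate.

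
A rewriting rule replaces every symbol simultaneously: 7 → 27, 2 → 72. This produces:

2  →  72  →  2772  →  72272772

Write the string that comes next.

2772722772272772

Rewriting each symbol of 72272772: 7→27, 2→72, 2→72, 7→27, 2→72, 7→27, 7→27, 2→72, which concatenates to 27 72 72 27 72 27 27 72.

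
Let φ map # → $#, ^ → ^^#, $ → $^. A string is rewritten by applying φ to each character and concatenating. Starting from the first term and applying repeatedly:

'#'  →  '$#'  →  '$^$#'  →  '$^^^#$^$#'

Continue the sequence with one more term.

$^^^#^^#^^#$#$^^^#$^$#

Apply φ to $^^^#$^$# symbol by symbol: $→$^, ^→^^#, ^→^^#, ^→^^#, #→$#, $→$^, ^→^^#, $→$^, #→$#; joined: $^ ^^# ^^# ^^# $# $^ ^^# $^ $#.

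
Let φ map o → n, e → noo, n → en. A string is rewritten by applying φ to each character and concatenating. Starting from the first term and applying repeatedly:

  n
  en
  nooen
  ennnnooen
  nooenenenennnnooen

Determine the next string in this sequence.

ennnnooennooennooennooenenenennnnooen

φ(nooenenenennnnooen) expands symbol-by-symbol to en n n noo en noo en noo en noo en en en en n n noo en; joining the 18 pieces gives the next term.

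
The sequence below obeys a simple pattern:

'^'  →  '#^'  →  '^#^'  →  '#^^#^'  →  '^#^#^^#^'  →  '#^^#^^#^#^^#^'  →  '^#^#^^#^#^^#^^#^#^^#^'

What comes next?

From term 3 onward, concatenate the second-to-last term with the last: ^·#^ = ^#^, #^·^#^ = #^^#^, …
Continuing: #^^#^^#^#^^#^ · ^#^#^^#^#^^#^^#^#^^#^ gives term 8.

#^^#^^#^#^^#^^#^#^^#^#^^#^^#^#^^#^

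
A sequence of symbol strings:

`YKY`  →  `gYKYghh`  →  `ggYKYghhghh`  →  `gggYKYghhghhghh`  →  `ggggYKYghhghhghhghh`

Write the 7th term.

s(k+1) = g·s(k)·ghh, so each term gains g as a prefix and ghh as a suffix.
From ggggYKYghhghhghhghh, 2 further steps: ggggYKYghhghhghhghh → gggggYKYghhghhghhghhghh → (answer).

ggggggYKYghhghhghhghhghhghh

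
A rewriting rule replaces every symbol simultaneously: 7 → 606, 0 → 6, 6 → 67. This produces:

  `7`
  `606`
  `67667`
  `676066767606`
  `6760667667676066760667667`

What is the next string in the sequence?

Applying the rule to each of the 25 symbols of 6760667667676066760667667 gives the pieces 67 606 67 6 67 67 606 67 67 606 67 606 67 6 67 67 606 67 6 67 67 606 67 67 606, which concatenate to the answer.

676066766767606676760667606676676760667667676066767606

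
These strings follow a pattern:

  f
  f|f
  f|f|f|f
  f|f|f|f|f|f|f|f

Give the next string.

s(k+1) = s(k)·|·s(k) — each term doubles the last with '|' between the halves.
One more doubling of f|f|f|f|f|f|f|f gives the answer.

f|f|f|f|f|f|f|f|f|f|f|f|f|f|f|f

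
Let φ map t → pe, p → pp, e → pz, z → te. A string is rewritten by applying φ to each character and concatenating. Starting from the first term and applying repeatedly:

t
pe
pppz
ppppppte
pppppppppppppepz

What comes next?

Rewriting the 16 symbols of pppppppppppppepz one by one yields pp pp pp pp pp pp pp pp pp pp pp pp pp pz pp te; concatenated:

pppppppppppppppppppppppppppzppte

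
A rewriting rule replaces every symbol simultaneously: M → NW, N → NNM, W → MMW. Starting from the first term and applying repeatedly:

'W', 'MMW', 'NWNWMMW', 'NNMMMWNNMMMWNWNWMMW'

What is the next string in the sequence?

NNMNNMNWNWNWMMWNNMNNMNWNWNWMMWNNMMMWNNMMMWNWNWMMW

Applying the rule to each of the 19 symbols of NNMMMWNNMMMWNWNWMMW gives the pieces NNM NNM NW NW NW MMW NNM NNM NW NW NW MMW NNM MMW NNM MMW NW NW MMW, which concatenate to the answer.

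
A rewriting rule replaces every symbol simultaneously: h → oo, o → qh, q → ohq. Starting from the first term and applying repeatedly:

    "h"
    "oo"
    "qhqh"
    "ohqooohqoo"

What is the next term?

Rewriting each symbol of ohqooohqoo: o→qh, h→oo, q→ohq, o→qh, o→qh, o→qh, h→oo, q→ohq, o→qh, o→qh, which concatenates to qh oo ohq qh qh qh oo ohq qh qh.

qhooohqqhqhqhooohqqhqh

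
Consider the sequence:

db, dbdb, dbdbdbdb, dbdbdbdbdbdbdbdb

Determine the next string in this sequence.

s(k+1) = s(k)·s(k) — each term doubles the last.
Doubling dbdbdbdbdbdbdbdb:

dbdbdbdbdbdbdbdbdbdbdbdbdbdbdbdb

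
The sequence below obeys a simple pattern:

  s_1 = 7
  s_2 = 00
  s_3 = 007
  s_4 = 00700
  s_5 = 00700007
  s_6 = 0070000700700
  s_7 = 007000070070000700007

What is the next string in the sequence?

0070000700700007000070070000700700

This is a Fibonacci-style word recurrence s(k) = s(k−1)·s(k−2): e.g. 00·7 = 007.
Continuing: 007000070070000700007 · 0070000700700 gives term 8.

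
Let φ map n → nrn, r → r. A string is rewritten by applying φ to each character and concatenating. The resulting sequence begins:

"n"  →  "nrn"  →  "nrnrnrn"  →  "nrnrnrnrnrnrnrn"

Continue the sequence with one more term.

Rewriting the 15 symbols of nrnrnrnrnrnrnrn one by one yields nrn r nrn r nrn r nrn r nrn r nrn r nrn r nrn; concatenated:

nrnrnrnrnrnrnrnrnrnrnrnrnrnrnrn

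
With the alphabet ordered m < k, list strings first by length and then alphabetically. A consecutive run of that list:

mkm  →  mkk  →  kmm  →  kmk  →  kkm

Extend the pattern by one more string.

kkk

The successor of kkm increments the rightmost position that isn't already k and resets every position after it to m.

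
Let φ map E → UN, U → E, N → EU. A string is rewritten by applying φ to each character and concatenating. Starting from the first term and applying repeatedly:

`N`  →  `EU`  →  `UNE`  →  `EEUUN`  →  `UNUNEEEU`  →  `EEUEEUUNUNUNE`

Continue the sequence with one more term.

φ(EEUEEUUNUNUNE) expands symbol-by-symbol to UN UN E UN UN E E EU E EU E EU UN; joining the 13 pieces gives the next term.

UNUNEUNUNEEEUEEUEEUUN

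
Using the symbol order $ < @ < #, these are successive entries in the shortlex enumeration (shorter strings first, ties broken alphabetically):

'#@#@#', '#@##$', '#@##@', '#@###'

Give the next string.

Treat #@### as a base-3 numeral over the given alphabet and add one, carrying through any trailing #'s.

##$$$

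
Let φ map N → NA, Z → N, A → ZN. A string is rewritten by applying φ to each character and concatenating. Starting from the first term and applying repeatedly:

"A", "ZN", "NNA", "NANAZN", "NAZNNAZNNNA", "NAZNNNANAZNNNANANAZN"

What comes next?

Applying the rule to each of the 20 symbols of NAZNNNANAZNNNANANAZN gives the pieces NA ZN N NA NA NA ZN NA ZN N NA NA NA ZN NA ZN NA ZN N NA, which concatenate to the answer.

NAZNNNANANAZNNAZNNNANANAZNNAZNNAZNNNA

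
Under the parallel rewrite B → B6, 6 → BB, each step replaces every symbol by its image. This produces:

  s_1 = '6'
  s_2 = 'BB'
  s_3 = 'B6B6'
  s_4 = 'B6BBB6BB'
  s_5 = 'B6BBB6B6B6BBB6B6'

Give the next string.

B6BBB6B6B6BBB6BBB6BBB6B6B6BBB6BB

Replace each of the 16 characters of B6BBB6B6B6BBB6B6 in place — B6 BB B6 B6 B6 BB B6 BB B6 BB B6 B6 B6 BB B6 BB — and concatenate.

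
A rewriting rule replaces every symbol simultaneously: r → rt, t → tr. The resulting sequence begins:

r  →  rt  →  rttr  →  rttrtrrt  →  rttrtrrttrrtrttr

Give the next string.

φ(rttrtrrttrrtrttr) expands symbol-by-symbol to rt tr tr rt tr rt rt tr tr rt rt tr rt tr tr rt; joining the 16 pieces gives the next term.

rttrtrrttrrtrttrtrrtrttrrttrtrrt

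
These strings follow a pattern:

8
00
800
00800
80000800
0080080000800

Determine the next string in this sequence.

This is a Fibonacci-style word recurrence s(k) = s(k−2)·s(k−1): e.g. 8·00 = 800.
So term 7 is 80000800·0080080000800.

800008000080080000800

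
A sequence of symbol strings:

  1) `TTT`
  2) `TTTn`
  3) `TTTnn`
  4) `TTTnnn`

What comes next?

The strings grow by a fixed suffix n each time.
One more step from TTTnnn gives the answer.

TTTnnnn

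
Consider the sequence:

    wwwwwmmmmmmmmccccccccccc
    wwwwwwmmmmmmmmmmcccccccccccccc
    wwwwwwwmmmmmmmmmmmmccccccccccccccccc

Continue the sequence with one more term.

Each string has the form w^{n+2} m^{2n+2} c^{3n+2}, where the shown terms are n = 3, 4, 5.
Setting n = 6 gives 8, 14, 20 characters in each block.

wwwwwwwwmmmmmmmmmmmmmmcccccccccccccccccccc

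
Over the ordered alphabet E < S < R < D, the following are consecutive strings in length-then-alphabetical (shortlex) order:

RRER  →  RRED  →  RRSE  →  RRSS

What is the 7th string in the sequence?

Advancing 3 positions from RRSS through RRSS → RRSR → RRSD reaches term 7.

RRRE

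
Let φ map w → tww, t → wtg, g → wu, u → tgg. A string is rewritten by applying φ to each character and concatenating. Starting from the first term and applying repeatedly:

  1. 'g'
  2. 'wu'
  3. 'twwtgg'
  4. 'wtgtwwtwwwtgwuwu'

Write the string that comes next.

Rewriting the 16 symbols of wtgtwwtwwwtgwuwu one by one yields tww wtg wu wtg tww tww wtg tww tww tww wtg wu tww tgg tww tgg; concatenated:

twwwtgwuwtgtwwtwwwtgtwwtwwtwwwtgwutwwtggtwwtgg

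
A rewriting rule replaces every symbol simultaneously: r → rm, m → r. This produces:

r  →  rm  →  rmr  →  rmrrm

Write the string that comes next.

rmrrmrmr

Apply φ to rmrrm symbol by symbol: r→rm, m→r, r→rm, r→rm, m→r; joined: rm r rm rm r.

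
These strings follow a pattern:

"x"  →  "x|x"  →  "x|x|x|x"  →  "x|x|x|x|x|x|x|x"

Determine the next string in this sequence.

Each string is two copies of the previous one joined by '|'.
Doubling x|x|x|x|x|x|x|x with '|' between the halves:

x|x|x|x|x|x|x|x|x|x|x|x|x|x|x|x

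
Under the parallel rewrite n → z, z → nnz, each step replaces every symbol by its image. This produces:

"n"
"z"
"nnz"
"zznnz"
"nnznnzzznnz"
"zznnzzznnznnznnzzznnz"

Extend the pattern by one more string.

Replace each of the 21 characters of zznnzzznnznnznnzzznnz in place — nnz nnz z z nnz nnz nnz z z nnz z z nnz z z nnz nnz nnz z z nnz — and concatenate.

nnznnzzznnznnznnzzznnzzznnzzznnznnznnzzznnz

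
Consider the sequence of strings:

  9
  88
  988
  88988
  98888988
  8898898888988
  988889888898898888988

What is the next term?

8898898888988988889888898898888988

Each term (from the third on) is the two preceding terms concatenated in order: term 3 = 9·88 = 988.
Continuing: 8898898888988 · 988889888898898888988 gives term 8.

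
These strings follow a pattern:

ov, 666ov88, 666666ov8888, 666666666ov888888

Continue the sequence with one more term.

s(k+1) = 666·s(k)·88, so each term gains 666 as a prefix and 88 as a suffix.
One more step from 666666666ov888888 gives the answer.

666666666666ov88888888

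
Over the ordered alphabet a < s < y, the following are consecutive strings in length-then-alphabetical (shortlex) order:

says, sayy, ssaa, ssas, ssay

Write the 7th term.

ssss

Stepping forward 2 times from ssay: ssay → sssa, then the target.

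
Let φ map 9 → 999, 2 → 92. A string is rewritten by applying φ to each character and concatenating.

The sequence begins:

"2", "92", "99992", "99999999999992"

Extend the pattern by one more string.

99999999999999999999999999999999999999992

φ(99999999999992) expands symbol-by-symbol to 999 999 999 999 999 999 999 999 999 999 999 999 999 92; joining the 14 pieces gives the next term.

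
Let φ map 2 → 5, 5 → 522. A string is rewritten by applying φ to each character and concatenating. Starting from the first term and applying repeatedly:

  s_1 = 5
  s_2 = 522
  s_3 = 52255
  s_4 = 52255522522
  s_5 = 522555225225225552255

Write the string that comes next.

5225552252252255522555225552252252255522522

φ(522555225225225552255) expands symbol-by-symbol to 522 5 5 522 522 522 5 5 522 5 5 522 5 5 522 522 522 5 5 522 522; joining the 21 pieces gives the next term.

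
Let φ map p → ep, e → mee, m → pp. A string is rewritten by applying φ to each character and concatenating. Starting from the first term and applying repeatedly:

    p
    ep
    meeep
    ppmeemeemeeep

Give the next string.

Rewriting the 13 symbols of ppmeemeemeeep one by one yields ep ep pp mee mee pp mee mee pp mee mee mee ep; concatenated:

epepppmeemeeppmeemeeppmeemeemeeep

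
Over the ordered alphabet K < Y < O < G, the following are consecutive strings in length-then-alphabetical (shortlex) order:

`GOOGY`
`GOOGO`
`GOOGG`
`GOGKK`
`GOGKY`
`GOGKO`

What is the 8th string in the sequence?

Advancing 2 positions from GOGKO through GOGKO → GOGKG reaches term 8.

GOGYK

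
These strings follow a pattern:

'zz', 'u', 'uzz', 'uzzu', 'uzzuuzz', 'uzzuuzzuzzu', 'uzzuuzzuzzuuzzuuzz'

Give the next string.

uzzuuzzuzzuuzzuuzzuzzuuzzuzzu

Each term (from the third on) is the previous term followed by the one before it: term 3 = u·zz = uzz.
Continuing: uzzuuzzuzzuuzzuuzz · uzzuuzzuzzu gives term 8.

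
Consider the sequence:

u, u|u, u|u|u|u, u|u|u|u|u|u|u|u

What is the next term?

Every step duplicates the string with '|' between the halves.
Doubling u|u|u|u|u|u|u|u with '|' between the halves:

u|u|u|u|u|u|u|u|u|u|u|u|u|u|u|u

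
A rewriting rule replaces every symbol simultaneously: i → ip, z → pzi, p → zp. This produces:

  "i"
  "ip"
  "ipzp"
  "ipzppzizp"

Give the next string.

Apply φ to ipzppzizp symbol by symbol: i→ip, p→zp, z→pzi, p→zp, p→zp, z→pzi, i→ip, z→pzi, p→zp; joined: ip zp pzi zp zp pzi ip pzi zp.

ipzppzizpzppziippzizp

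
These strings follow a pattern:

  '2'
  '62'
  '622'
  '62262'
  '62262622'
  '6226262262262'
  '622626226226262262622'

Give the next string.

This is a Fibonacci-style word recurrence s(k) = s(k−1)·s(k−2): e.g. 62·2 = 622.
The next term joins 622626226226262262622 and 6226262262262.

6226262262262622626226226262262262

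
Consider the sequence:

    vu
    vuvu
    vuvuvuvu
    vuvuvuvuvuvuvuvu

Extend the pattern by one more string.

s(k+1) = s(k)·s(k) — each term doubles the last.
So the next term is two copies of vuvuvuvuvuvuvuvu.

vuvuvuvuvuvuvuvuvuvuvuvuvuvuvuvu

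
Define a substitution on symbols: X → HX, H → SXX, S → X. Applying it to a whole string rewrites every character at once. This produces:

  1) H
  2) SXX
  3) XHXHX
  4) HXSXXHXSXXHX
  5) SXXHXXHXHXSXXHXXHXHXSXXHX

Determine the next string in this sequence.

Rewriting the 25 symbols of SXXHXXHXHXSXXHXXHXHXSXXHX one by one yields X HX HX SXX HX HX SXX HX SXX HX X HX HX SXX HX HX SXX HX SXX HX X HX HX SXX HX; concatenated:

XHXHXSXXHXHXSXXHXSXXHXXHXHXSXXHXHXSXXHXSXXHXXHXHXSXXHX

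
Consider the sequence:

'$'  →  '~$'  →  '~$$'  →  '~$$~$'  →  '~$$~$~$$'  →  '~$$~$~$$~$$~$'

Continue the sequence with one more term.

~$$~$~$$~$$~$~$$~$~$$

Each term (from the third on) is the previous term followed by the one before it: term 3 = ~$·$ = ~$$.
So term 7 is ~$$~$~$$~$$~$·~$$~$~$$.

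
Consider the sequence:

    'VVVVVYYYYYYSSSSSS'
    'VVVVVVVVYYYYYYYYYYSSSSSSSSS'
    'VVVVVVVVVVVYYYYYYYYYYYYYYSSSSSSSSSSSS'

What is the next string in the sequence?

VVVVVVVVVVVVVVYYYYYYYYYYYYYYYYYYSSSSSSSSSSSSSSS

The n-th term is 3n+2 V's then 4n+2 Y's then 3n+3 S's (n = 1, 2, …).
At n = 4 the blocks have lengths 14, 18, 15.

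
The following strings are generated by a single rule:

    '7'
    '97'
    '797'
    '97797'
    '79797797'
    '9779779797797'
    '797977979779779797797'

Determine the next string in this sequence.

9779779797797797977979779779797797

This is a Fibonacci-style word recurrence s(k) = s(k−2)·s(k−1): e.g. 7·97 = 797.
Continuing: 9779779797797 · 797977979779779797797 gives term 8.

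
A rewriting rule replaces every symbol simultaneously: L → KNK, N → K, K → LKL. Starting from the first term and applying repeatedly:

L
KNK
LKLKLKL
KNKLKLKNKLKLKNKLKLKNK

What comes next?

Replace each of the 21 characters of KNKLKLKNKLKLKNKLKLKNK in place — LKL K LKL KNK LKL KNK LKL K LKL KNK LKL KNK LKL K LKL KNK LKL KNK LKL K LKL — and concatenate.

LKLKLKLKNKLKLKNKLKLKLKLKNKLKLKNKLKLKLKLKNKLKLKNKLKLKLKL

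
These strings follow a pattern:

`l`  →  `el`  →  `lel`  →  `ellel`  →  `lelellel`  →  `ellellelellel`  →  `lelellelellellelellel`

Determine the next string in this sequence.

ellellelellellelellelellellelellel

This is a Fibonacci-style word recurrence s(k) = s(k−2)·s(k−1): e.g. l·el = lel.
Continuing: ellellelellel · lelellelellellelellel gives term 8.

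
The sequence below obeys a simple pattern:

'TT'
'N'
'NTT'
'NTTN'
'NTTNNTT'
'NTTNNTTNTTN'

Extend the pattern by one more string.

From term 3 onward, concatenate the last term with the second-to-last: N·TT = NTT, NTT·N = NTTN, …
Continuing: NTTNNTTNTTN · NTTNNTT gives term 7.

NTTNNTTNTTNNTTNNTT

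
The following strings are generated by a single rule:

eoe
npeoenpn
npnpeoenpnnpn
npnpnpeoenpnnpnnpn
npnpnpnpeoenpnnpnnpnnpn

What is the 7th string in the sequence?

Every step adds np to the front and npn to the end of the previous string.
From npnpnpnpeoenpnnpnnpnnpn, 2 further steps: npnpnpnpeoenpnnpnnpnnpn → npnpnpnpnpeoenpnnpnnpnnpnnpn → (answer).

npnpnpnpnpnpeoenpnnpnnpnnpnnpnnpn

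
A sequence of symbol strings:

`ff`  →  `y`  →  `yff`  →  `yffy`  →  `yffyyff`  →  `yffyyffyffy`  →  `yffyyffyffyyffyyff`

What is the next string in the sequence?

This is a Fibonacci-style word recurrence s(k) = s(k−1)·s(k−2): e.g. y·ff = yff.
So term 8 is yffyyffyffyyffyyff·yffyyffyffy.

yffyyffyffyyffyyffyffyyffyffy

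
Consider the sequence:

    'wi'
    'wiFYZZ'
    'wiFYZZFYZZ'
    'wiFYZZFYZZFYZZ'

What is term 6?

Every step adds FYZZ to the end: s(k+1) = s(k)·FYZZ.
From wiFYZZFYZZFYZZ, 2 further steps: wiFYZZFYZZFYZZ → wiFYZZFYZZFYZZFYZZ → (answer).

wiFYZZFYZZFYZZFYZZFYZZ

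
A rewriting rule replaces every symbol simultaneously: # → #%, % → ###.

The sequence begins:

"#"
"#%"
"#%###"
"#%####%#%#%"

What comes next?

Expanding #%####%#%#%: #→#%, %→###, #→#%, #→#%, #→#%, #→#%, %→###, #→#%, %→###, #→#%, %→###. Concatenated: #% ### #% #% #% #% ### #% ### #% ###.

#%####%#%#%#%####%####%###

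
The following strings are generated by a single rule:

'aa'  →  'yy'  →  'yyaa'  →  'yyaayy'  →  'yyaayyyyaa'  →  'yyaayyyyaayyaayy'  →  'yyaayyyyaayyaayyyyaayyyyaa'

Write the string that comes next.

From term 3 onward, concatenate the last term with the second-to-last: yy·aa = yyaa, yyaa·yy = yyaayy, …
Continuing: yyaayyyyaayyaayyyyaayyyyaa · yyaayyyyaayyaayy gives term 8.

yyaayyyyaayyaayyyyaayyyyaayyaayyyyaayyaayy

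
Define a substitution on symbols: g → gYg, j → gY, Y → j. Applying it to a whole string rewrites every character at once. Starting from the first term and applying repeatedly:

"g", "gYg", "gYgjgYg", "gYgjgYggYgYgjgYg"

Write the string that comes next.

Rewriting the 16 symbols of gYgjgYggYgYgjgYg one by one yields gYg j gYg gY gYg j gYg gYg j gYg j gYg gY gYg j gYg; concatenated:

gYgjgYggYgYgjgYggYgjgYgjgYggYgYgjgYg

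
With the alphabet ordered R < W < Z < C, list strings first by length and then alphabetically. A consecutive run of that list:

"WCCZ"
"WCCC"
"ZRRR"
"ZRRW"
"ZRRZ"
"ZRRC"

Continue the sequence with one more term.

ZRWR

Find the rightmost character of ZRRC below C, bump it to the next letter, and reset everything to its right to R.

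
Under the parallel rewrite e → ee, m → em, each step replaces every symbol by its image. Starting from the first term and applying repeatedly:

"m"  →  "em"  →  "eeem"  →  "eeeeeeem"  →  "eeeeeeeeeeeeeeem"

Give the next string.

Rewriting the 16 symbols of eeeeeeeeeeeeeeem one by one yields ee ee ee ee ee ee ee ee ee ee ee ee ee ee ee em; concatenated:

eeeeeeeeeeeeeeeeeeeeeeeeeeeeeeem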